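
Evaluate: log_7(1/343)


We need the exponent such that 7^? = 1/343
7^(-3) = 1/7^3 = 1/343
Therefore log_7(1/343) = -3

-3


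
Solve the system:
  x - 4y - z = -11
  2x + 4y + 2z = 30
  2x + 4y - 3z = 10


Using Cramer's rule. Expand each determinant along the first row.
D  = 1*[4*(-3) - 2*4] - (-4)*[2*(-3) - 2*2] + (-1)*[2*4 - 4*2]
  = 1*(-20) - (-4)*(-10) + (-1)*(0) = -60
Dx = (-11)*[4*(-3) - 2*4] - (-4)*[30*(-3) - 2*10] + (-1)*[30*4 - 4*10]
  = (-11)*(-20) - (-4)*(-110) + (-1)*(80) = -300
Dy = 1*[30*(-3) - 2*10] - (-11)*[2*(-3) - 2*2] + (-1)*[2*10 - 30*2]
  = 1*(-110) - (-11)*(-10) + (-1)*(-40) = -180
Dz = 1*[4*10 - 30*4] - (-4)*[2*10 - 30*2] + (-11)*[2*4 - 4*2]
  = 1*(-80) - (-4)*(-40) + (-11)*(0) = -240
x = Dx/D = -300/-60 = 5, y = Dy/D = -180/-60 = 3, z = Dz/D = -240/-60 = 4
Check eq1: (1)(5) + (-4)(3) + (-1)(4) = -11 = -11 ✓
Check eq2: (2)(5) + (4)(3) + (2)(4) = 30 = 30 ✓
Check eq3: (2)(5) + (4)(3) + (-3)(4) = 10 = 10 ✓

x = 5, y = 3, z = 4


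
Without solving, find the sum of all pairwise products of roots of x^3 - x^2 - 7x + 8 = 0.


By Vieta's formulas for x^3 + bx^2 + cx + d = 0:
  r1 + r2 + r3 = -b/a = 1
  r1*r2 + r1*r3 + r2*r3 = c/a = -7
  r1*r2*r3 = -d/a = -8


Sum of pairwise products = -7


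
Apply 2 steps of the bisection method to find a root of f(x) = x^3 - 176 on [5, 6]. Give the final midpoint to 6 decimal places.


f(x) = x^3 - 176
f(5) = -51 < 0
f(6) = 40 > 0

Step 1: midpoint = (5.000000 + 6.000000)/2 = 5.500000
  f(5.500000) = -9.625000
  f(mid) < 0, so root is in [5.500000, 6.000000]

Step 2: midpoint = (5.500000 + 6.000000)/2 = 5.750000
  f(5.750000) = 14.109375
  f(mid) > 0, so root is in [5.500000, 5.750000]

midpoint = 5.750000


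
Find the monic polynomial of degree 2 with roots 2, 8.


A monic polynomial with roots 2, 8 is:
p(x) = (x - 2)(x - 8)
After multiplying by (x - 2): x - 2
After multiplying by (x - 8): x^2 - 10x + 16

x^2 - 10x + 16


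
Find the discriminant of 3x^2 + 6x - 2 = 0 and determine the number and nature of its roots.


For ax^2 + bx + c = 0, discriminant D = b^2 - 4ac
Here a = 3, b = 6, c = -2
D = (6)^2 - 4(3)(-2) = 36 + 24 = 60

D = 60 > 0 but not a perfect square
The equation has 2 distinct real irrational roots.

Discriminant = 60, 2 distinct real irrational roots


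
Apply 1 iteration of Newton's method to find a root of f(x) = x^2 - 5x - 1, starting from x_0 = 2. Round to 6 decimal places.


Newton's method: x_(n+1) = x_n - f(x_n)/f'(x_n)
f(x) = x^2 - 5x - 1
f'(x) = 2x - 5

Iteration 1:
  f(2.000000) = -7.000000
  f'(2.000000) = -1.000000
  x_1 = 2.000000 - (-7.000000)/(-1.000000) = -5.000000

x_1 = -5.000000


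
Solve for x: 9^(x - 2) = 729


Express both sides with the same base.
729 = 9^3
Since the bases match, equate exponents: x - 2 = 3
So x = 3 - (-2) = 5

x = 5


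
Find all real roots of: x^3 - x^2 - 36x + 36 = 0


Let p(x) = x^3 - x^2 - 36x + 36. By the rational root theorem (leading coefficient 1), any rational root is an integer divisor of 36: try ±1, ±2, ... in turn.
Test x = 1: value = 0 ✓, so (x - 1) is a factor.
Synthetic division by (x - 1): bring down 1; 1(1) - 1 = 0; 0(1) - 36 = -36; (-36)(1) + 36 = 0 → quotient x^2 - 36, remainder 0.
Solve the quadratic x^2 - 36 = 0: discriminant = 0^2 - 4(1)(-36) = 0 + 144 = 144.
sqrt(144) = 12, so x = (0 ± 12)/2: x = 6 or x = -6.

x = -6, x = 1, x = 6


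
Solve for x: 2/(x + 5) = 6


Multiply both sides by (x + 5): 2 = 6(x + 5)
Distribute: 2 = 6x + 30
6x = 2 - 30 = -28
x = -14/3

x = -14/3


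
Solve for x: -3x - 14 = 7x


Starting with: -3x - 14 = 7x
Move all x terms to left: (-3 - 7)x = 0 + 14
Simplify: -10x = 14
Divide both sides by -10: x = -7/5

x = -7/5


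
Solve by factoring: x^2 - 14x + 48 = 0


We need two numbers that multiply to 48 and add to -14.
Those numbers are -8 and -6 (since (-8) * (-6) = 48 and (-8) + (-6) = -14).
So x^2 - 14x + 48 = (x - 8)(x - 6) = 0
Setting each factor to zero: x = 8 or x = 6

x = 6, x = 8


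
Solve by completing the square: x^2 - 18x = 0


Start: x^2 - 18x + 0 = 0
Move constant: x^2 - 18x = 0
Half of -18 is -9, squared is 81
Add 81 to both sides: x^2 - 18x + 81 = 81
(x - 9)^2 = 81
x - 9 = ±9
x = 9 + 9 = 18 or x = 9 - 9 = 0

x = 0, x = 18


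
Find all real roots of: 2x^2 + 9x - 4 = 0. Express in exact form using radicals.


Using the quadratic formula: x = (-b ± sqrt(b^2 - 4ac)) / (2a)
Here a = 2, b = 9, c = -4
Discriminant = b^2 - 4ac = 9^2 - 4(2)(-4) = 81 + 32 = 113
Since discriminant = 113 > 0, there are two real roots.
x = (-9 ± sqrt(113)) / 4
Numerically: x ≈ 0.4075 or x ≈ -4.9075

x = (-9 + sqrt(113)) / 4 or x = (-9 - sqrt(113)) / 4


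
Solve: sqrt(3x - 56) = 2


Square both sides: 3x - 56 = 2^2 = 4
3x = 4 + 56 = 60
x = 20
Check: sqrt(3*20 - 56) = sqrt(4) = 2 ✓

x = 20


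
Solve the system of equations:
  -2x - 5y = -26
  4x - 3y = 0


Using Cramer's rule:
Determinant D = (-2)(-3) - (4)(-5) = 6 + 20 = 26
Dx = (-26)(-3) - (0)(-5) = 78 - 0 = 78
Dy = (-2)(0) - (4)(-26) = 0 + 104 = 104
x = Dx/D = 78/26 = 3
y = Dy/D = 104/26 = 4

x = 3, y = 4


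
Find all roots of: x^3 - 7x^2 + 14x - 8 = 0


Let p(x) = x^3 - 7x^2 + 14x - 8. By the rational root theorem (leading coefficient 1), any rational root is an integer divisor of 8: try ±1, ±2, ... in turn.
Test x = 1: value = 0 ✓, so (x - 1) is a factor.
Synthetic division by (x - 1): bring down 1; 1(1) - 7 = -6; (-6)(1) + 14 = 8; 8(1) - 8 = 0 → quotient x^2 - 6x + 8, remainder 0.
Solve the quadratic x^2 - 6x + 8 = 0: discriminant = (-6)^2 - 4(1)(8) = 36 - 32 = 4.
sqrt(4) = 2, so x = (6 ± 2)/2: x = 4 or x = 2.
Collecting all roots found:

x = 1, x = 2, x = 4


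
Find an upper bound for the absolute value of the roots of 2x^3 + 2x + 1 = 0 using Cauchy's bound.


Cauchy's bound: all roots r satisfy |r| <= 1 + max(|a_i/a_n|) for i = 0,...,n-1
where a_n is the leading coefficient.

Coefficients: [2, 0, 2, 1]
Leading coefficient a_n = 2
Ratios |a_i/a_n|: 0, 1, 1/2
Maximum ratio: 1
Cauchy's bound: |r| <= 1 + 1 = 2

Upper bound = 2


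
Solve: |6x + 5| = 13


An absolute value equation |expr| = 13 gives two cases:
Case 1: 6x + 5 = 13
  6x = 8, so x = 4/3
Case 2: 6x + 5 = -13
  6x = -18, so x = -3

x = -3, x = 4/3


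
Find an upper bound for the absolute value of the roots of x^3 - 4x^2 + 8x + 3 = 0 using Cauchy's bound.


Cauchy's bound: all roots r satisfy |r| <= 1 + max(|a_i/a_n|) for i = 0,...,n-1
where a_n is the leading coefficient.

Coefficients: [1, -4, 8, 3]
Leading coefficient a_n = 1
Ratios |a_i/a_n|: 4, 8, 3
Maximum ratio: 8
Cauchy's bound: |r| <= 1 + 8 = 9

Upper bound = 9


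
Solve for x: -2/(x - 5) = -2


Multiply both sides by (x - 5): -2 = -2(x - 5)
Distribute: -2 = -2x + 10
-2x = -2 - 10 = -12
x = 6

x = 6


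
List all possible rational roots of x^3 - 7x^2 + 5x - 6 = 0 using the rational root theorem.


Rational root theorem: possible roots are ±p/q where:
  p divides the constant term (-6): p ∈ {1, 2, 3, 6}
  q divides the leading coefficient (1): q ∈ {1}

All possible rational roots: -6, -3, -2, -1, 1, 2, 3, 6

-6, -3, -2, -1, 1, 2, 3, 6


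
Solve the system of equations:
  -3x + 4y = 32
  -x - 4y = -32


Using Cramer's rule:
Determinant D = (-3)(-4) - (-1)(4) = 12 + 4 = 16
Dx = (32)(-4) - (-32)(4) = -128 + 128 = 0
Dy = (-3)(-32) - (-1)(32) = 96 + 32 = 128
x = Dx/D = 0/16 = 0
y = Dy/D = 128/16 = 8

x = 0, y = 8


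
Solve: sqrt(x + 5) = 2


Square both sides: x + 5 = 2^2 = 4
x = 4 - 5 = -1
x = -1
Check: sqrt(1*(-1) + 5) = sqrt(4) = 2 ✓

x = -1


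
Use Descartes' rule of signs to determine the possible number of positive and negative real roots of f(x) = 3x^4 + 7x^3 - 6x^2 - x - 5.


Descartes' rule of signs:

For positive roots, count sign changes in f(x) = 3x^4 + 7x^3 - 6x^2 - x - 5:
Signs of coefficients: +, +, -, -, -
Number of sign changes: 1
Possible positive real roots: 1

For negative roots, examine f(-x) = 3x^4 - 7x^3 - 6x^2 + x - 5:
Signs of coefficients: +, -, -, +, -
Number of sign changes: 3
Possible negative real roots: 3, 1

Positive roots: 1; Negative roots: 3 or 1


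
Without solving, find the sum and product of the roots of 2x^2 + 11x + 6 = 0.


By Vieta's formulas for ax^2 + bx + c = 0:
  Sum of roots = -b/a
  Product of roots = c/a

Here a = 2, b = 11, c = 6
Sum = -(11)/2 = -11/2
Product = 6/2 = 3

Sum = -11/2, Product = 3


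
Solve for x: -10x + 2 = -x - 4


Starting with: -10x + 2 = -x - 4
Move all x terms to left: (-10 + 1)x = -4 - 2
Simplify: -9x = -6
Divide both sides by -9: x = 2/3

x = 2/3


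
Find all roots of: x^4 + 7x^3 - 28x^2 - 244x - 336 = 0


Let p(x) = x^4 + 7x^3 - 28x^2 - 244x - 336. By the rational root theorem (leading coefficient 1), any rational root is an integer divisor of 336: try ±1, ±2, ... in turn.
Test x = 1: value = -600 ≠ 0.
Test x = -1: value = -126 ≠ 0.
Test x = 2: value = -864 ≠ 0.
Test x = -2: value = 0 ✓, so (x + 2) is a factor.
Synthetic division by (x + 2): bring down 1; 1(-2) + 7 = 5; 5(-2) - 28 = -38; (-38)(-2) - 244 = -168; (-168)(-2) - 336 = 0 → quotient x^3 + 5x^2 - 38x - 168, remainder 0.
Continue with the quotient x^3 + 5x^2 - 38x - 168 (candidates must divide 168; re-test x = -2 first in case it repeats).
Test x = -2: value = -80 ≠ 0.
Test x = 3: value = -210 ≠ 0.
Test x = -3: value = -36 ≠ 0.
Test x = 4: value = -176 ≠ 0.
Test x = -4: value = 0 ✓, so (x + 4) is a factor.
Synthetic division by (x + 4): bring down 1; 1(-4) + 5 = 1; 1(-4) - 38 = -42; (-42)(-4) - 168 = 0 → quotient x^2 + x - 42, remainder 0.
Solve the quadratic x^2 + x - 42 = 0: discriminant = 1^2 - 4(1)(-42) = 1 + 168 = 169.
sqrt(169) = 13, so x = (-1 ± 13)/2: x = 6 or x = -7.
Collecting all roots found:

x = -7, x = -4, x = -2, x = 6


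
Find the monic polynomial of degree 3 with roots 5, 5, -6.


A monic polynomial with roots 5, 5, -6 is:
p(x) = (x - 5)(x - 5)(x + 6)
After multiplying by (x - 5): x - 5
After multiplying by (x - 5): x^2 - 10x + 25
After multiplying by (x + 6): x^3 - 4x^2 - 35x + 150

x^3 - 4x^2 - 35x + 150


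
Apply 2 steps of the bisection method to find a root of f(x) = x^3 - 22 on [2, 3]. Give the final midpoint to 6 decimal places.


f(x) = x^3 - 22
f(2) = -14 < 0
f(3) = 5 > 0

Step 1: midpoint = (2.000000 + 3.000000)/2 = 2.500000
  f(2.500000) = -6.375000
  f(mid) < 0, so root is in [2.500000, 3.000000]

Step 2: midpoint = (2.500000 + 3.000000)/2 = 2.750000
  f(2.750000) = -1.203125
  f(mid) < 0, so root is in [2.750000, 3.000000]

midpoint = 2.750000


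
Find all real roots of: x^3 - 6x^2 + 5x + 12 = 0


Let p(x) = x^3 - 6x^2 + 5x + 12. By the rational root theorem (leading coefficient 1), any rational root is an integer divisor of 12: try ±1, ±2, ... in turn.
Test x = 1: value = 12 ≠ 0.
Test x = -1: value = 0 ✓, so (x + 1) is a factor.
Synthetic division by (x + 1): bring down 1; 1(-1) - 6 = -7; (-7)(-1) + 5 = 12; 12(-1) + 12 = 0 → quotient x^2 - 7x + 12, remainder 0.
Solve the quadratic x^2 - 7x + 12 = 0: discriminant = (-7)^2 - 4(1)(12) = 49 - 48 = 1.
sqrt(1) = 1, so x = (7 ± 1)/2: x = 4 or x = 3.

x = -1, x = 3, x = 4


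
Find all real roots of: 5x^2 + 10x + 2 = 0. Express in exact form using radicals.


Using the quadratic formula: x = (-b ± sqrt(b^2 - 4ac)) / (2a)
Here a = 5, b = 10, c = 2
Discriminant = b^2 - 4ac = 10^2 - 4(5)(2) = 100 - 40 = 60
Since discriminant = 60 > 0, there are two real roots.
x = (-10 ± 2*sqrt(15)) / 10
Simplifying: x = (-5 ± sqrt(15)) / 5
Numerically: x ≈ -0.2254 or x ≈ -1.7746

x = (-5 + sqrt(15)) / 5 or x = (-5 - sqrt(15)) / 5


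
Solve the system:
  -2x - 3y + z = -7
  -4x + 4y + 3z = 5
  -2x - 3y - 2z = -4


Using Cramer's rule. Expand each determinant along the first row.
D  = (-2)*[4*(-2) - 3*(-3)] - (-3)*[(-4)*(-2) - 3*(-2)] + 1*[(-4)*(-3) - 4*(-2)]
  = (-2)*(1) - (-3)*(14) + 1*(20) = 60
Dx = (-7)*[4*(-2) - 3*(-3)] - (-3)*[5*(-2) - 3*(-4)] + 1*[5*(-3) - 4*(-4)]
  = (-7)*(1) - (-3)*(2) + 1*(1) = 0
Dy = (-2)*[5*(-2) - 3*(-4)] - (-7)*[(-4)*(-2) - 3*(-2)] + 1*[(-4)*(-4) - 5*(-2)]
  = (-2)*(2) - (-7)*(14) + 1*(26) = 120
Dz = (-2)*[4*(-4) - 5*(-3)] - (-3)*[(-4)*(-4) - 5*(-2)] + (-7)*[(-4)*(-3) - 4*(-2)]
  = (-2)*(-1) - (-3)*(26) + (-7)*(20) = -60
x = Dx/D = 0/60 = 0, y = Dy/D = 120/60 = 2, z = Dz/D = -60/60 = -1
Check eq1: (-2)(0) + (-3)(2) + (1)(-1) = -7 = -7 ✓
Check eq2: (-4)(0) + (4)(2) + (3)(-1) = 5 = 5 ✓
Check eq3: (-2)(0) + (-3)(2) + (-2)(-1) = -4 = -4 ✓

x = 0, y = 2, z = -1


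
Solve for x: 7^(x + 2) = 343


Express both sides with the same base.
343 = 7^3
Since the bases match, equate exponents: x + 2 = 3
So x = 3 - (2) = 1

x = 1


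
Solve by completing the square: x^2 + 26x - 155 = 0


Start: x^2 + 26x - 155 = 0
Move constant: x^2 + 26x = 155
Half of 26 is 13, squared is 169
Add 169 to both sides: x^2 + 26x + 169 = 324
(x + 13)^2 = 324
x + 13 = ±18
x = -13 + 18 = 5 or x = -13 - 18 = -31

x = -31, x = 5


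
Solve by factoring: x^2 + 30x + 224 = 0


We need two numbers that multiply to 224 and add to 30.
Those numbers are 16 and 14 (since 16 * 14 = 224 and 16 + 14 = 30).
So x^2 + 30x + 224 = (x + 16)(x + 14) = 0
Setting each factor to zero: x = -16 or x = -14

x = -16, x = -14


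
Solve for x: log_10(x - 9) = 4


Convert to exponential form: x - 9 = 10^4 = 10000
x = 10000 + 9 = 10009
Check: log_10(10009 - 9) = log_10(10000) = log_10(10000) = 4 ✓

x = 10009


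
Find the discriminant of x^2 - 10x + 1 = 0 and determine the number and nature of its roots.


For ax^2 + bx + c = 0, discriminant D = b^2 - 4ac
Here a = 1, b = -10, c = 1
D = (-10)^2 - 4(1)(1) = 100 - 4 = 96

D = 96 > 0 but not a perfect square
The equation has 2 distinct real irrational roots.

Discriminant = 96, 2 distinct real irrational roots


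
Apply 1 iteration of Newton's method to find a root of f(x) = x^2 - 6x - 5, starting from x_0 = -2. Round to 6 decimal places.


Newton's method: x_(n+1) = x_n - f(x_n)/f'(x_n)
f(x) = x^2 - 6x - 5
f'(x) = 2x - 6

Iteration 1:
  f(-2.000000) = 11.000000
  f'(-2.000000) = -10.000000
  x_1 = -2.000000 - (11.000000)/(-10.000000) = -0.900000

x_1 = -0.900000


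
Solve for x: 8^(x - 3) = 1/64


Express both sides with the same base.
1/64 = 8^(-2)
Since the bases match, equate exponents: x - 3 = -2
So x = -2 - (-3) = 1

x = 1


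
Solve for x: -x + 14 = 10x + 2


Starting with: -x + 14 = 10x + 2
Move all x terms to left: (-1 - 10)x = 2 - 14
Simplify: -11x = -12
Divide both sides by -11: x = 12/11

x = 12/11


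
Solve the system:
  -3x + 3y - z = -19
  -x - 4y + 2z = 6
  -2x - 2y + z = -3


Using Cramer's rule. Expand each determinant along the first row.
D  = (-3)*[(-4)*1 - 2*(-2)] - 3*[(-1)*1 - 2*(-2)] + (-1)*[(-1)*(-2) - (-4)*(-2)]
  = (-3)*(0) - 3*(3) + (-1)*(-6) = -3
Dx = (-19)*[(-4)*1 - 2*(-2)] - 3*[6*1 - 2*(-3)] + (-1)*[6*(-2) - (-4)*(-3)]
  = (-19)*(0) - 3*(12) + (-1)*(-24) = -12
Dy = (-3)*[6*1 - 2*(-3)] - (-19)*[(-1)*1 - 2*(-2)] + (-1)*[(-1)*(-3) - 6*(-2)]
  = (-3)*(12) - (-19)*(3) + (-1)*(15) = 6
Dz = (-3)*[(-4)*(-3) - 6*(-2)] - 3*[(-1)*(-3) - 6*(-2)] + (-19)*[(-1)*(-2) - (-4)*(-2)]
  = (-3)*(24) - 3*(15) + (-19)*(-6) = -3
x = Dx/D = -12/-3 = 4, y = Dy/D = 6/-3 = -2, z = Dz/D = -3/-3 = 1
Check eq1: (-3)(4) + (3)(-2) + (-1)(1) = -19 = -19 ✓
Check eq2: (-1)(4) + (-4)(-2) + (2)(1) = 6 = 6 ✓
Check eq3: (-2)(4) + (-2)(-2) + (1)(1) = -3 = -3 ✓

x = 4, y = -2, z = 1


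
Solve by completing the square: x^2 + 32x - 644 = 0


Start: x^2 + 32x - 644 = 0
Move constant: x^2 + 32x = 644
Half of 32 is 16, squared is 256
Add 256 to both sides: x^2 + 32x + 256 = 900
(x + 16)^2 = 900
x + 16 = ±30
x = -16 + 30 = 14 or x = -16 - 30 = -46

x = -46, x = 14


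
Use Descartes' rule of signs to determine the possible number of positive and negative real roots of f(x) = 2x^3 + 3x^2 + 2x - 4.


Descartes' rule of signs:

For positive roots, count sign changes in f(x) = 2x^3 + 3x^2 + 2x - 4:
Signs of coefficients: +, +, +, -
Number of sign changes: 1
Possible positive real roots: 1

For negative roots, examine f(-x) = -2x^3 + 3x^2 - 2x - 4:
Signs of coefficients: -, +, -, -
Number of sign changes: 2
Possible negative real roots: 2, 0

Positive roots: 1; Negative roots: 2 or 0


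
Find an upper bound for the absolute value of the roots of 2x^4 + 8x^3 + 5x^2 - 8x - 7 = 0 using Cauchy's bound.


Cauchy's bound: all roots r satisfy |r| <= 1 + max(|a_i/a_n|) for i = 0,...,n-1
where a_n is the leading coefficient.

Coefficients: [2, 8, 5, -8, -7]
Leading coefficient a_n = 2
Ratios |a_i/a_n|: 4, 5/2, 4, 7/2
Maximum ratio: 4
Cauchy's bound: |r| <= 1 + 4 = 5

Upper bound = 5


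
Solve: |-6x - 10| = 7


An absolute value equation |expr| = 7 gives two cases:
Case 1: -6x - 10 = 7
  -6x = 17, so x = -17/6
Case 2: -6x - 10 = -7
  -6x = 3, so x = -1/2

x = -17/6, x = -1/2


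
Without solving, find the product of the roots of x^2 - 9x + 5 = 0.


By Vieta's formulas for ax^2 + bx + c = 0:
  Sum of roots = -b/a
  Product of roots = c/a

Here a = 1, b = -9, c = 5
Sum = -(-9)/1 = 9
Product = 5/1 = 5

Product = 5


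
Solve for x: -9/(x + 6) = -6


Multiply both sides by (x + 6): -9 = -6(x + 6)
Distribute: -9 = -6x - 36
-6x = -9 + 36 = 27
x = -9/2

x = -9/2


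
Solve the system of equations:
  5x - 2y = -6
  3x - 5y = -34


Using Cramer's rule:
Determinant D = (5)(-5) - (3)(-2) = -25 + 6 = -19
Dx = (-6)(-5) - (-34)(-2) = 30 - 68 = -38
Dy = (5)(-34) - (3)(-6) = -170 + 18 = -152
x = Dx/D = -38/-19 = 2
y = Dy/D = -152/-19 = 8

x = 2, y = 8


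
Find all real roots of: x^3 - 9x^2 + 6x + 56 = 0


Let p(x) = x^3 - 9x^2 + 6x + 56. By the rational root theorem (leading coefficient 1), any rational root is an integer divisor of 56: try ±1, ±2, ... in turn.
Test x = 1: value = 54 ≠ 0.
Test x = -1: value = 40 ≠ 0.
Test x = 2: value = 40 ≠ 0.
Test x = -2: value = 0 ✓, so (x + 2) is a factor.
Synthetic division by (x + 2): bring down 1; 1(-2) - 9 = -11; (-11)(-2) + 6 = 28; 28(-2) + 56 = 0 → quotient x^2 - 11x + 28, remainder 0.
Solve the quadratic x^2 - 11x + 28 = 0: discriminant = (-11)^2 - 4(1)(28) = 121 - 112 = 9.
sqrt(9) = 3, so x = (11 ± 3)/2: x = 7 or x = 4.

x = -2, x = 4, x = 7


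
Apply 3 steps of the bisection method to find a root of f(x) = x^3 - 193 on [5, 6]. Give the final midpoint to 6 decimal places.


f(x) = x^3 - 193
f(5) = -68 < 0
f(6) = 23 > 0

Step 1: midpoint = (5.000000 + 6.000000)/2 = 5.500000
  f(5.500000) = -26.625000
  f(mid) < 0, so root is in [5.500000, 6.000000]

Step 2: midpoint = (5.500000 + 6.000000)/2 = 5.750000
  f(5.750000) = -2.890625
  f(mid) < 0, so root is in [5.750000, 6.000000]

Step 3: midpoint = (5.750000 + 6.000000)/2 = 5.875000
  f(5.875000) = 9.779297
  f(mid) > 0, so root is in [5.750000, 5.875000]

midpoint = 5.875000


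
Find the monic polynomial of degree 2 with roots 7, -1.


A monic polynomial with roots 7, -1 is:
p(x) = (x - 7)(x + 1)
After multiplying by (x - 7): x - 7
After multiplying by (x + 1): x^2 - 6x - 7

x^2 - 6x - 7


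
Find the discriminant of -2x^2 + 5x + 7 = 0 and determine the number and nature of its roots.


For ax^2 + bx + c = 0, discriminant D = b^2 - 4ac
Here a = -2, b = 5, c = 7
D = (5)^2 - 4(-2)(7) = 25 + 56 = 81

D = 81 > 0 and is a perfect square (sqrt = 9)
The equation has 2 distinct real rational roots.

Discriminant = 81, 2 distinct real rational roots


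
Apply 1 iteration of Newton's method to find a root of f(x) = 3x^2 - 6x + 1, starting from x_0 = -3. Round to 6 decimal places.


Newton's method: x_(n+1) = x_n - f(x_n)/f'(x_n)
f(x) = 3x^2 - 6x + 1
f'(x) = 6x - 6

Iteration 1:
  f(-3.000000) = 46.000000
  f'(-3.000000) = -24.000000
  x_1 = -3.000000 - (46.000000)/(-24.000000) = -1.083333

x_1 = -1.083333


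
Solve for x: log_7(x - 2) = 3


Convert to exponential form: x - 2 = 7^3 = 343
x = 343 + 2 = 345
Check: log_7(345 - 2) = log_7(343) = log_7(343) = 3 ✓

x = 345


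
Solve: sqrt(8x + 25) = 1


Square both sides: 8x + 25 = 1^2 = 1
8x = 1 - 25 = -24
x = -3
Check: sqrt(8*(-3) + 25) = sqrt(1) = 1 ✓

x = -3


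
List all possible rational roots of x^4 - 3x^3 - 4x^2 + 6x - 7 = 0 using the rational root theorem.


Rational root theorem: possible roots are ±p/q where:
  p divides the constant term (-7): p ∈ {1, 7}
  q divides the leading coefficient (1): q ∈ {1}

All possible rational roots: -7, -1, 1, 7

-7, -1, 1, 7


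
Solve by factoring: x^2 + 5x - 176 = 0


We need two numbers that multiply to -176 and add to 5.
Those numbers are 16 and -11 (since 16 * (-11) = -176 and 16 + (-11) = 5).
So x^2 + 5x - 176 = (x + 16)(x - 11) = 0
Setting each factor to zero: x = -16 or x = 11

x = -16, x = 11


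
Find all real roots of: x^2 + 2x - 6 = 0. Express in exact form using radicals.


Using the quadratic formula: x = (-b ± sqrt(b^2 - 4ac)) / (2a)
Here a = 1, b = 2, c = -6
Discriminant = b^2 - 4ac = 2^2 - 4(1)(-6) = 4 + 24 = 28
Since discriminant = 28 > 0, there are two real roots.
x = (-2 ± 2*sqrt(7)) / 2
Simplifying: x = -1 ± sqrt(7)
Numerically: x ≈ 1.6458 or x ≈ -3.6458

x = -1 + sqrt(7) or x = -1 - sqrt(7)


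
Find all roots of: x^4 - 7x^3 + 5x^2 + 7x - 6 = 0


Let p(x) = x^4 - 7x^3 + 5x^2 + 7x - 6. By the rational root theorem (leading coefficient 1), any rational root is an integer divisor of 6: try ±1, ±2, ... in turn.
Test x = 1: value = 0 ✓, so (x - 1) is a factor.
Synthetic division by (x - 1): bring down 1; 1(1) - 7 = -6; (-6)(1) + 5 = -1; (-1)(1) + 7 = 6; 6(1) - 6 = 0 → quotient x^3 - 6x^2 - x + 6, remainder 0.
Continue with the quotient x^3 - 6x^2 - x + 6 (candidates must divide 6; re-test x = 1 first in case it repeats).
Test x = 1: value = 0 ✓, so (x - 1) is a factor.
Synthetic division by (x - 1): bring down 1; 1(1) - 6 = -5; (-5)(1) - 1 = -6; (-6)(1) + 6 = 0 → quotient x^2 - 5x - 6, remainder 0.
Solve the quadratic x^2 - 5x - 6 = 0: discriminant = (-5)^2 - 4(1)(-6) = 25 + 24 = 49.
sqrt(49) = 7, so x = (5 ± 7)/2: x = 6 or x = -1.
Collecting all roots found:

x = -1, x = 1 (multiplicity 2), x = 6


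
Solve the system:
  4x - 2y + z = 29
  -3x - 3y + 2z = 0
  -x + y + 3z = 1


Using Cramer's rule. Expand each determinant along the first row.
D  = 4*[(-3)*3 - 2*1] - (-2)*[(-3)*3 - 2*(-1)] + 1*[(-3)*1 - (-3)*(-1)]
  = 4*(-11) - (-2)*(-7) + 1*(-6) = -64
Dx = 29*[(-3)*3 - 2*1] - (-2)*[0*3 - 2*1] + 1*[0*1 - (-3)*1]
  = 29*(-11) - (-2)*(-2) + 1*(3) = -320
Dy = 4*[0*3 - 2*1] - 29*[(-3)*3 - 2*(-1)] + 1*[(-3)*1 - 0*(-1)]
  = 4*(-2) - 29*(-7) + 1*(-3) = 192
Dz = 4*[(-3)*1 - 0*1] - (-2)*[(-3)*1 - 0*(-1)] + 29*[(-3)*1 - (-3)*(-1)]
  = 4*(-3) - (-2)*(-3) + 29*(-6) = -192
x = Dx/D = -320/-64 = 5, y = Dy/D = 192/-64 = -3, z = Dz/D = -192/-64 = 3
Check eq1: (4)(5) + (-2)(-3) + (1)(3) = 29 = 29 ✓
Check eq2: (-3)(5) + (-3)(-3) + (2)(3) = 0 = 0 ✓
Check eq3: (-1)(5) + (1)(-3) + (3)(3) = 1 = 1 ✓

x = 5, y = -3, z = 3


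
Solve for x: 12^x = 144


Express both sides with the same base.
144 = 12^2
Since the bases match: x = 2

x = 2


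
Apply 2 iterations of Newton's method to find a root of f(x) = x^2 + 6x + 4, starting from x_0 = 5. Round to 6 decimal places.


Newton's method: x_(n+1) = x_n - f(x_n)/f'(x_n)
f(x) = x^2 + 6x + 4
f'(x) = 2x + 6

Iteration 1:
  f(5.000000) = 59.000000
  f'(5.000000) = 16.000000
  x_1 = 5.000000 - (59.000000)/(16.000000) = 1.312500

Iteration 2:
  f(1.312500) = 13.597656
  f'(1.312500) = 8.625000
  x_2 = 1.312500 - (13.597656)/(8.625000) = -0.264040

x_2 = -0.264040


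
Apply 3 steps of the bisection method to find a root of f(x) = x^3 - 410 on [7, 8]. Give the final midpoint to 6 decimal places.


f(x) = x^3 - 410
f(7) = -67 < 0
f(8) = 102 > 0

Step 1: midpoint = (7.000000 + 8.000000)/2 = 7.500000
  f(7.500000) = 11.875000
  f(mid) > 0, so root is in [7.000000, 7.500000]

Step 2: midpoint = (7.000000 + 7.500000)/2 = 7.250000
  f(7.250000) = -28.921875
  f(mid) < 0, so root is in [7.250000, 7.500000]

Step 3: midpoint = (7.250000 + 7.500000)/2 = 7.375000
  f(7.375000) = -8.869141
  f(mid) < 0, so root is in [7.375000, 7.500000]

midpoint = 7.375000


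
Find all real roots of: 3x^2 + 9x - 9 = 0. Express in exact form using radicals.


Using the quadratic formula: x = (-b ± sqrt(b^2 - 4ac)) / (2a)
Here a = 3, b = 9, c = -9
Discriminant = b^2 - 4ac = 9^2 - 4(3)(-9) = 81 + 108 = 189
Since discriminant = 189 > 0, there are two real roots.
x = (-9 ± 3*sqrt(21)) / 6
Simplifying: x = (-3 ± sqrt(21)) / 2
Numerically: x ≈ 0.7913 or x ≈ -3.7913

x = (-3 + sqrt(21)) / 2 or x = (-3 - sqrt(21)) / 2


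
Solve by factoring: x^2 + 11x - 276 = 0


We need two numbers that multiply to -276 and add to 11.
Those numbers are 23 and -12 (since 23 * (-12) = -276 and 23 + (-12) = 11).
So x^2 + 11x - 276 = (x + 23)(x - 12) = 0
Setting each factor to zero: x = -23 or x = 12

x = -23, x = 12


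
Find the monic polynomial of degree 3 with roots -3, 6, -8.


A monic polynomial with roots -3, 6, -8 is:
p(x) = (x + 3)(x - 6)(x + 8)
After multiplying by (x + 3): x + 3
After multiplying by (x - 6): x^2 - 3x - 18
After multiplying by (x + 8): x^3 + 5x^2 - 42x - 144

x^3 + 5x^2 - 42x - 144


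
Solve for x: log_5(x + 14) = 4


Convert to exponential form: x + 14 = 5^4 = 625
x = 625 - 14 = 611
Check: log_5(611 + 14) = log_5(625) = log_5(625) = 4 ✓

x = 611


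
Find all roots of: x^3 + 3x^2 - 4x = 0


The constant term is 0, so x = 0 is a root. Factor out x:
  x^2 + 3x - 4 = 0
Solve the quadratic x^2 + 3x - 4 = 0: discriminant = 3^2 - 4(1)(-4) = 9 + 16 = 25.
sqrt(25) = 5, so x = (-3 ± 5)/2: x = 1 or x = -4.
Collecting all roots found:

x = -4, x = 0, x = 1


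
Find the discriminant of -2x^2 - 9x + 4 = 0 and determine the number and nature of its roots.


For ax^2 + bx + c = 0, discriminant D = b^2 - 4ac
Here a = -2, b = -9, c = 4
D = (-9)^2 - 4(-2)(4) = 81 + 32 = 113

D = 113 > 0 but not a perfect square
The equation has 2 distinct real irrational roots.

Discriminant = 113, 2 distinct real irrational roots


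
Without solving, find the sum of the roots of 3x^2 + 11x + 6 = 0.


By Vieta's formulas for ax^2 + bx + c = 0:
  Sum of roots = -b/a
  Product of roots = c/a

Here a = 3, b = 11, c = 6
Sum = -(11)/3 = -11/3
Product = 6/3 = 2

Sum = -11/3


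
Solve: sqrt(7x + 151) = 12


Square both sides: 7x + 151 = 12^2 = 144
7x = 144 - 151 = -7
x = -1
Check: sqrt(7*(-1) + 151) = sqrt(144) = 12 ✓

x = -1


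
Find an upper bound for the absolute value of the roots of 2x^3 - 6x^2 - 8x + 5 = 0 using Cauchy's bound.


Cauchy's bound: all roots r satisfy |r| <= 1 + max(|a_i/a_n|) for i = 0,...,n-1
where a_n is the leading coefficient.

Coefficients: [2, -6, -8, 5]
Leading coefficient a_n = 2
Ratios |a_i/a_n|: 3, 4, 5/2
Maximum ratio: 4
Cauchy's bound: |r| <= 1 + 4 = 5

Upper bound = 5


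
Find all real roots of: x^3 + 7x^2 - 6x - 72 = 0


Let p(x) = x^3 + 7x^2 - 6x - 72. By the rational root theorem (leading coefficient 1), any rational root is an integer divisor of 72: try ±1, ±2, ... in turn.
Test x = 1: value = -70 ≠ 0.
Test x = -1: value = -60 ≠ 0.
Test x = 2: value = -48 ≠ 0.
Test x = -2: value = -40 ≠ 0.
Test x = 3: value = 0 ✓, so (x - 3) is a factor.
Synthetic division by (x - 3): bring down 1; 1(3) + 7 = 10; 10(3) - 6 = 24; 24(3) - 72 = 0 → quotient x^2 + 10x + 24, remainder 0.
Solve the quadratic x^2 + 10x + 24 = 0: discriminant = 10^2 - 4(1)(24) = 100 - 96 = 4.
sqrt(4) = 2, so x = (-10 ± 2)/2: x = -4 or x = -6.

x = -6, x = -4, x = 3


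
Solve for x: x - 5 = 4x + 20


Starting with: x - 5 = 4x + 20
Move all x terms to left: (1 - 4)x = 20 + 5
Simplify: -3x = 25
Divide both sides by -3: x = -25/3

x = -25/3


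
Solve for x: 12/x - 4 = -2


Subtract -4 from both sides: 12/x = 2
Multiply both sides by x: 12 = 2 * x
Divide by 2: x = 6

x = 6


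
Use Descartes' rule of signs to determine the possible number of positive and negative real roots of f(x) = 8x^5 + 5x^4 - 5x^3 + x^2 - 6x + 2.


Descartes' rule of signs:

For positive roots, count sign changes in f(x) = 8x^5 + 5x^4 - 5x^3 + x^2 - 6x + 2:
Signs of coefficients: +, +, -, +, -, +
Number of sign changes: 4
Possible positive real roots: 4, 2, 0

For negative roots, examine f(-x) = -8x^5 + 5x^4 + 5x^3 + x^2 + 6x + 2:
Signs of coefficients: -, +, +, +, +, +
Number of sign changes: 1
Possible negative real roots: 1

Positive roots: 4 or 2 or 0; Negative roots: 1


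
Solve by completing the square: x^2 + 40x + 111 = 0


Start: x^2 + 40x + 111 = 0
Move constant: x^2 + 40x = -111
Half of 40 is 20, squared is 400
Add 400 to both sides: x^2 + 40x + 400 = 289
(x + 20)^2 = 289
x + 20 = ±17
x = -20 + 17 = -3 or x = -20 - 17 = -37

x = -37, x = -3


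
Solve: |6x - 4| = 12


An absolute value equation |expr| = 12 gives two cases:
Case 1: 6x - 4 = 12
  6x = 16, so x = 8/3
Case 2: 6x - 4 = -12
  6x = -8, so x = -4/3

x = -4/3, x = 8/3


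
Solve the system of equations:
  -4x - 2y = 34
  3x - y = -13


Using Cramer's rule:
Determinant D = (-4)(-1) - (3)(-2) = 4 + 6 = 10
Dx = (34)(-1) - (-13)(-2) = -34 - 26 = -60
Dy = (-4)(-13) - (3)(34) = 52 - 102 = -50
x = Dx/D = -60/10 = -6
y = Dy/D = -50/10 = -5

x = -6, y = -5


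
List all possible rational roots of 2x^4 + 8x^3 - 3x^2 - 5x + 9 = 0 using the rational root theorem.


Rational root theorem: possible roots are ±p/q where:
  p divides the constant term (9): p ∈ {1, 3, 9}
  q divides the leading coefficient (2): q ∈ {1, 2}

All possible rational roots: -9, -9/2, -3, -3/2, -1, -1/2, 1/2, 1, 3/2, 3, 9/2, 9

-9, -9/2, -3, -3/2, -1, -1/2, 1/2, 1, 3/2, 3, 9/2, 9


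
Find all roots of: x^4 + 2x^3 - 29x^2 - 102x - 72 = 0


Let p(x) = x^4 + 2x^3 - 29x^2 - 102x - 72. By the rational root theorem (leading coefficient 1), any rational root is an integer divisor of 72: try ±1, ±2, ... in turn.
Test x = 1: value = -200 ≠ 0.
Test x = -1: value = 0 ✓, so (x + 1) is a factor.
Synthetic division by (x + 1): bring down 1; 1(-1) + 2 = 1; 1(-1) - 29 = -30; (-30)(-1) - 102 = -72; (-72)(-1) - 72 = 0 → quotient x^3 + x^2 - 30x - 72, remainder 0.
Continue with the quotient x^3 + x^2 - 30x - 72 (candidates must divide 72; re-test x = -1 first in case it repeats).
Test x = -1: value = -42 ≠ 0.
Test x = 2: value = -120 ≠ 0.
Test x = -2: value = -16 ≠ 0.
Test x = 3: value = -126 ≠ 0.
Test x = -3: value = 0 ✓, so (x + 3) is a factor.
Synthetic division by (x + 3): bring down 1; 1(-3) + 1 = -2; (-2)(-3) - 30 = -24; (-24)(-3) - 72 = 0 → quotient x^2 - 2x - 24, remainder 0.
Solve the quadratic x^2 - 2x - 24 = 0: discriminant = (-2)^2 - 4(1)(-24) = 4 + 96 = 100.
sqrt(100) = 10, so x = (2 ± 10)/2: x = 6 or x = -4.
Collecting all roots found:

x = -4, x = -3, x = -1, x = 6


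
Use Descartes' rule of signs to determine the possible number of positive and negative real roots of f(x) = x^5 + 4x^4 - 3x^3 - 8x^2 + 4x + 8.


Descartes' rule of signs:

For positive roots, count sign changes in f(x) = x^5 + 4x^4 - 3x^3 - 8x^2 + 4x + 8:
Signs of coefficients: +, +, -, -, +, +
Number of sign changes: 2
Possible positive real roots: 2, 0

For negative roots, examine f(-x) = -x^5 + 4x^4 + 3x^3 - 8x^2 - 4x + 8:
Signs of coefficients: -, +, +, -, -, +
Number of sign changes: 3
Possible negative real roots: 3, 1

Positive roots: 2 or 0; Negative roots: 3 or 1


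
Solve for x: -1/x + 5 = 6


Subtract 5 from both sides: -1/x = 1
Multiply both sides by x: -1 = 1 * x
Divide by 1: x = -1

x = -1


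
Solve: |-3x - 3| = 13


An absolute value equation |expr| = 13 gives two cases:
Case 1: -3x - 3 = 13
  -3x = 16, so x = -16/3
Case 2: -3x - 3 = -13
  -3x = -10, so x = 10/3

x = -16/3, x = 10/3


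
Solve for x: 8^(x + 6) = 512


Express both sides with the same base.
512 = 8^3
Since the bases match, equate exponents: x + 6 = 3
So x = 3 - (6) = -3

x = -3


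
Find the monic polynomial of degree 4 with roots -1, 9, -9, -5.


A monic polynomial with roots -1, 9, -9, -5 is:
p(x) = (x + 1)(x - 9)(x + 9)(x + 5)
After multiplying by (x + 1): x + 1
After multiplying by (x - 9): x^2 - 8x - 9
After multiplying by (x + 9): x^3 + x^2 - 81x - 81
After multiplying by (x + 5): x^4 + 6x^3 - 76x^2 - 486x - 405

x^4 + 6x^3 - 76x^2 - 486x - 405


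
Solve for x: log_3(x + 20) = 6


Convert to exponential form: x + 20 = 3^6 = 729
x = 729 - 20 = 709
Check: log_3(709 + 20) = log_3(729) = log_3(729) = 6 ✓

x = 709


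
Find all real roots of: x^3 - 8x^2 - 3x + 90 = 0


Let p(x) = x^3 - 8x^2 - 3x + 90. By the rational root theorem (leading coefficient 1), any rational root is an integer divisor of 90: try ±1, ±2, ... in turn.
Test x = 1: value = 80 ≠ 0.
Test x = -1: value = 84 ≠ 0.
Test x = 2: value = 60 ≠ 0.
Test x = -2: value = 56 ≠ 0.
Test x = 3: value = 36 ≠ 0.
Test x = -3: value = 0 ✓, so (x + 3) is a factor.
Synthetic division by (x + 3): bring down 1; 1(-3) - 8 = -11; (-11)(-3) - 3 = 30; 30(-3) + 90 = 0 → quotient x^2 - 11x + 30, remainder 0.
Solve the quadratic x^2 - 11x + 30 = 0: discriminant = (-11)^2 - 4(1)(30) = 121 - 120 = 1.
sqrt(1) = 1, so x = (11 ± 1)/2: x = 6 or x = 5.

x = -3, x = 5, x = 6


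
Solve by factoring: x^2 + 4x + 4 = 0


We need two numbers that multiply to 4 and add to 4.
Those numbers are 2 and 2 (since 2 * 2 = 4 and 2 + 2 = 4).
So x^2 + 4x + 4 = (x + 2)(x + 2) = 0
Setting each factor to zero: x = -2 or x = -2

x = -2


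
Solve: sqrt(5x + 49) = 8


Square both sides: 5x + 49 = 8^2 = 64
5x = 64 - 49 = 15
x = 3
Check: sqrt(5*3 + 49) = sqrt(64) = 8 ✓

x = 3


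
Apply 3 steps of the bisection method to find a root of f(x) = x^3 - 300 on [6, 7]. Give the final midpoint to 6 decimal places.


f(x) = x^3 - 300
f(6) = -84 < 0
f(7) = 43 > 0

Step 1: midpoint = (6.000000 + 7.000000)/2 = 6.500000
  f(6.500000) = -25.375000
  f(mid) < 0, so root is in [6.500000, 7.000000]

Step 2: midpoint = (6.500000 + 7.000000)/2 = 6.750000
  f(6.750000) = 7.546875
  f(mid) > 0, so root is in [6.500000, 6.750000]

Step 3: midpoint = (6.500000 + 6.750000)/2 = 6.625000
  f(6.625000) = -9.224609
  f(mid) < 0, so root is in [6.625000, 6.750000]

midpoint = 6.625000


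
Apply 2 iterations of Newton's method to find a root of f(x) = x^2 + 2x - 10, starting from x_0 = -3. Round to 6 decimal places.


Newton's method: x_(n+1) = x_n - f(x_n)/f'(x_n)
f(x) = x^2 + 2x - 10
f'(x) = 2x + 2

Iteration 1:
  f(-3.000000) = -7.000000
  f'(-3.000000) = -4.000000
  x_1 = -3.000000 - (-7.000000)/(-4.000000) = -4.750000

Iteration 2:
  f(-4.750000) = 3.062500
  f'(-4.750000) = -7.500000
  x_2 = -4.750000 - (3.062500)/(-7.500000) = -4.341667

x_2 = -4.341667


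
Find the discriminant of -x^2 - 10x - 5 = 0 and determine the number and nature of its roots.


For ax^2 + bx + c = 0, discriminant D = b^2 - 4ac
Here a = -1, b = -10, c = -5
D = (-10)^2 - 4(-1)(-5) = 100 - 20 = 80

D = 80 > 0 but not a perfect square
The equation has 2 distinct real irrational roots.

Discriminant = 80, 2 distinct real irrational roots


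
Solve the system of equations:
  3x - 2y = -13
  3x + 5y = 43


Using Cramer's rule:
Determinant D = (3)(5) - (3)(-2) = 15 + 6 = 21
Dx = (-13)(5) - (43)(-2) = -65 + 86 = 21
Dy = (3)(43) - (3)(-13) = 129 + 39 = 168
x = Dx/D = 21/21 = 1
y = Dy/D = 168/21 = 8

x = 1, y = 8


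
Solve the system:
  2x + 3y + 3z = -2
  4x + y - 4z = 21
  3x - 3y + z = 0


Using Cramer's rule. Expand each determinant along the first row.
D  = 2*[1*1 - (-4)*(-3)] - 3*[4*1 - (-4)*3] + 3*[4*(-3) - 1*3]
  = 2*(-11) - 3*(16) + 3*(-15) = -115
Dx = (-2)*[1*1 - (-4)*(-3)] - 3*[21*1 - (-4)*0] + 3*[21*(-3) - 1*0]
  = (-2)*(-11) - 3*(21) + 3*(-63) = -230
Dy = 2*[21*1 - (-4)*0] - (-2)*[4*1 - (-4)*3] + 3*[4*0 - 21*3]
  = 2*(21) - (-2)*(16) + 3*(-63) = -115
Dz = 2*[1*0 - 21*(-3)] - 3*[4*0 - 21*3] + (-2)*[4*(-3) - 1*3]
  = 2*(63) - 3*(-63) + (-2)*(-15) = 345
x = Dx/D = -230/-115 = 2, y = Dy/D = -115/-115 = 1, z = Dz/D = 345/-115 = -3
Check eq1: (2)(2) + (3)(1) + (3)(-3) = -2 = -2 ✓
Check eq2: (4)(2) + (1)(1) + (-4)(-3) = 21 = 21 ✓
Check eq3: (3)(2) + (-3)(1) + (1)(-3) = 0 = 0 ✓

x = 2, y = 1, z = -3


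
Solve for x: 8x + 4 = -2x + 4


Starting with: 8x + 4 = -2x + 4
Move all x terms to left: (8 + 2)x = 4 - 4
Simplify: 10x = 0
Divide both sides by 10: x = 0

x = 0


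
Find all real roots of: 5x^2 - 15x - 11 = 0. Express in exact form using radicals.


Using the quadratic formula: x = (-b ± sqrt(b^2 - 4ac)) / (2a)
Here a = 5, b = -15, c = -11
Discriminant = b^2 - 4ac = (-15)^2 - 4(5)(-11) = 225 + 220 = 445
Since discriminant = 445 > 0, there are two real roots.
x = (15 ± sqrt(445)) / 10
Numerically: x ≈ 3.6095 or x ≈ -0.6095

x = (15 + sqrt(445)) / 10 or x = (15 - sqrt(445)) / 10


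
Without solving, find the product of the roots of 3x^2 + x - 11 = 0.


By Vieta's formulas for ax^2 + bx + c = 0:
  Sum of roots = -b/a
  Product of roots = c/a

Here a = 3, b = 1, c = -11
Sum = -(1)/3 = -1/3
Product = -11/3 = -11/3

Product = -11/3


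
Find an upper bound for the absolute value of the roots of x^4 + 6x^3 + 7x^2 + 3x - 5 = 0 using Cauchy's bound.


Cauchy's bound: all roots r satisfy |r| <= 1 + max(|a_i/a_n|) for i = 0,...,n-1
where a_n is the leading coefficient.

Coefficients: [1, 6, 7, 3, -5]
Leading coefficient a_n = 1
Ratios |a_i/a_n|: 6, 7, 3, 5
Maximum ratio: 7
Cauchy's bound: |r| <= 1 + 7 = 8

Upper bound = 8


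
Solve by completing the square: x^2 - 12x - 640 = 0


Start: x^2 - 12x - 640 = 0
Move constant: x^2 - 12x = 640
Half of -12 is -6, squared is 36
Add 36 to both sides: x^2 - 12x + 36 = 676
(x - 6)^2 = 676
x - 6 = ±26
x = 6 + 26 = 32 or x = 6 - 26 = -20

x = -20, x = 32


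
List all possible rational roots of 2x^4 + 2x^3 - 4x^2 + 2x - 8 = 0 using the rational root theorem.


Rational root theorem: possible roots are ±p/q where:
  p divides the constant term (-8): p ∈ {1, 2, 4, 8}
  q divides the leading coefficient (2): q ∈ {1, 2}

All possible rational roots: -8, -4, -2, -1, -1/2, 1/2, 1, 2, 4, 8

-8, -4, -2, -1, -1/2, 1/2, 1, 2, 4, 8


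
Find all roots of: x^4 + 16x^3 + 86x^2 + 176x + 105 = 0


Let p(x) = x^4 + 16x^3 + 86x^2 + 176x + 105. By the rational root theorem (leading coefficient 1), any rational root is an integer divisor of 105: try ±1, ±2, ... in turn.
Test x = 1: value = 384 ≠ 0.
Test x = -1: value = 0 ✓, so (x + 1) is a factor.
Synthetic division by (x + 1): bring down 1; 1(-1) + 16 = 15; 15(-1) + 86 = 71; 71(-1) + 176 = 105; 105(-1) + 105 = 0 → quotient x^3 + 15x^2 + 71x + 105, remainder 0.
Continue with the quotient x^3 + 15x^2 + 71x + 105 (candidates must divide 105; re-test x = -1 first in case it repeats).
Test x = -1: value = 48 ≠ 0.
Test x = 3: value = 480 ≠ 0.
Test x = -3: value = 0 ✓, so (x + 3) is a factor.
Synthetic division by (x + 3): bring down 1; 1(-3) + 15 = 12; 12(-3) + 71 = 35; 35(-3) + 105 = 0 → quotient x^2 + 12x + 35, remainder 0.
Solve the quadratic x^2 + 12x + 35 = 0: discriminant = 12^2 - 4(1)(35) = 144 - 140 = 4.
sqrt(4) = 2, so x = (-12 ± 2)/2: x = -5 or x = -7.
Collecting all roots found:

x = -7, x = -5, x = -3, x = -1


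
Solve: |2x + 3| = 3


An absolute value equation |expr| = 3 gives two cases:
Case 1: 2x + 3 = 3
  2x = 0, so x = 0
Case 2: 2x + 3 = -3
  2x = -6, so x = -3

x = -3, x = 0


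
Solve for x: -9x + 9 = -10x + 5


Starting with: -9x + 9 = -10x + 5
Move all x terms to left: (-9 + 10)x = 5 - 9
Simplify: x = -4
Divide both sides by 1: x = -4

x = -4


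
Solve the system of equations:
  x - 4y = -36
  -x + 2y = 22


Using Cramer's rule:
Determinant D = (1)(2) - (-1)(-4) = 2 - 4 = -2
Dx = (-36)(2) - (22)(-4) = -72 + 88 = 16
Dy = (1)(22) - (-1)(-36) = 22 - 36 = -14
x = Dx/D = 16/-2 = -8
y = Dy/D = -14/-2 = 7

x = -8, y = 7


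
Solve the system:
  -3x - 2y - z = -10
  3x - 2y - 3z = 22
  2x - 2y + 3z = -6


Using Cramer's rule. Expand each determinant along the first row.
D  = (-3)*[(-2)*3 - (-3)*(-2)] - (-2)*[3*3 - (-3)*2] + (-1)*[3*(-2) - (-2)*2]
  = (-3)*(-12) - (-2)*(15) + (-1)*(-2) = 68
Dx = (-10)*[(-2)*3 - (-3)*(-2)] - (-2)*[22*3 - (-3)*(-6)] + (-1)*[22*(-2) - (-2)*(-6)]
  = (-10)*(-12) - (-2)*(48) + (-1)*(-56) = 272
Dy = (-3)*[22*3 - (-3)*(-6)] - (-10)*[3*3 - (-3)*2] + (-1)*[3*(-6) - 22*2]
  = (-3)*(48) - (-10)*(15) + (-1)*(-62) = 68
Dz = (-3)*[(-2)*(-6) - 22*(-2)] - (-2)*[3*(-6) - 22*2] + (-10)*[3*(-2) - (-2)*2]
  = (-3)*(56) - (-2)*(-62) + (-10)*(-2) = -272
x = Dx/D = 272/68 = 4, y = Dy/D = 68/68 = 1, z = Dz/D = -272/68 = -4
Check eq1: (-3)(4) + (-2)(1) + (-1)(-4) = -10 = -10 ✓
Check eq2: (3)(4) + (-2)(1) + (-3)(-4) = 22 = 22 ✓
Check eq3: (2)(4) + (-2)(1) + (3)(-4) = -6 = -6 ✓

x = 4, y = 1, z = -4
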